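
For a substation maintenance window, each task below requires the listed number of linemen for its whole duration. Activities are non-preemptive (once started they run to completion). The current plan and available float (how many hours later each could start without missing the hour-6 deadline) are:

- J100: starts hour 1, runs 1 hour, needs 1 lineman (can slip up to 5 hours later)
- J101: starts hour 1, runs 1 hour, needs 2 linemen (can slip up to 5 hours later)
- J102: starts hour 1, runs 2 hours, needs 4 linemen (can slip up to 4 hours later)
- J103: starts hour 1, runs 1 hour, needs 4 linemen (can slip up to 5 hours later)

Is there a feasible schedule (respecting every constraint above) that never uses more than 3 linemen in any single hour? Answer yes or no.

The minimum achievable peak is 4; 3 < 4, so no feasible schedule stays within the cap.

no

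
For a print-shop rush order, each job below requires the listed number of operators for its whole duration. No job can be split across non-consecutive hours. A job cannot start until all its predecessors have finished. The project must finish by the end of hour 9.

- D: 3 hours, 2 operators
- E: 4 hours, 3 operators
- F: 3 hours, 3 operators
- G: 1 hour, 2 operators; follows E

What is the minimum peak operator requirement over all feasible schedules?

5

Early-start (D@1, E@1, F@1, G@5) gives peak 8: h1:8  h2:8  h3:8  h4:3  h5:2  h6:0  h7:0  h8:0  h9:0.
Shift F→5.
Schedule D@1, E@1, F@5, G@5: h1:5  h2:5  h3:5  h4:3  h5:5  h6:3  h7:3  h8:0  h9:0 — peak 5.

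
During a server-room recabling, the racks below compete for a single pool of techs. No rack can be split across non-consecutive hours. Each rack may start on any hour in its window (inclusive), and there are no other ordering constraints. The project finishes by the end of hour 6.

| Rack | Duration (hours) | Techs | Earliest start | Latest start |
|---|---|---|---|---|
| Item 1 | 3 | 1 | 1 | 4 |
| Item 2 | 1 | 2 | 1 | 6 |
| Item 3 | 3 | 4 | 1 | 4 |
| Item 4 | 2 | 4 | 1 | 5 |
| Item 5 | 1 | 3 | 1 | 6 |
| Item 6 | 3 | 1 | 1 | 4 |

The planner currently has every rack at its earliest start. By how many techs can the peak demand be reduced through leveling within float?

9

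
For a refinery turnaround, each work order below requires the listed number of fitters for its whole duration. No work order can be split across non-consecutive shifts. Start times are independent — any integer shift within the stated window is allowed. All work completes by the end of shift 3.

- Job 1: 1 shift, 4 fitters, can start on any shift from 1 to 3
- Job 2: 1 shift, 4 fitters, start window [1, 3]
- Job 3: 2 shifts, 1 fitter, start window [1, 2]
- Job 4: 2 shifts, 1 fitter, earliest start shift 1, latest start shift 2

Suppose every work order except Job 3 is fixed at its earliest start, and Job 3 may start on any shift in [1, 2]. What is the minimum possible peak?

9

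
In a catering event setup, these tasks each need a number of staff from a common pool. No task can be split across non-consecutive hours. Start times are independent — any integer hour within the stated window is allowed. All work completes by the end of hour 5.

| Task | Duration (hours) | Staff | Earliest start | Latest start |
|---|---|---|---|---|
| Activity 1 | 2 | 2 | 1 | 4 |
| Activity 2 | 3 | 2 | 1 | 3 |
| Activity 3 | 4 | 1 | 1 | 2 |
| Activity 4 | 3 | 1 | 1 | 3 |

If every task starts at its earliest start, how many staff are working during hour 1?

6

At early start, hour 1 has: Activity 1, Activity 2, Activity 3, Activity 4.
Demand: 2 + 2 + 1 + 1 = 6.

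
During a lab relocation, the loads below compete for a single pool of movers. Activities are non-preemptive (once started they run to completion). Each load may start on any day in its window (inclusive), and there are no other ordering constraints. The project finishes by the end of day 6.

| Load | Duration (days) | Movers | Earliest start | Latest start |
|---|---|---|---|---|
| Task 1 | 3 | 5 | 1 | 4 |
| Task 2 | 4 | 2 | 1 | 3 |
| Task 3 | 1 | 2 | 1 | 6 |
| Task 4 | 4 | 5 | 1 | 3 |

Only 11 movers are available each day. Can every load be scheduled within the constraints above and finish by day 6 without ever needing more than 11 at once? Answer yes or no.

no

The minimum achievable peak is 12; 11 < 12, so no feasible schedule stays within the cap.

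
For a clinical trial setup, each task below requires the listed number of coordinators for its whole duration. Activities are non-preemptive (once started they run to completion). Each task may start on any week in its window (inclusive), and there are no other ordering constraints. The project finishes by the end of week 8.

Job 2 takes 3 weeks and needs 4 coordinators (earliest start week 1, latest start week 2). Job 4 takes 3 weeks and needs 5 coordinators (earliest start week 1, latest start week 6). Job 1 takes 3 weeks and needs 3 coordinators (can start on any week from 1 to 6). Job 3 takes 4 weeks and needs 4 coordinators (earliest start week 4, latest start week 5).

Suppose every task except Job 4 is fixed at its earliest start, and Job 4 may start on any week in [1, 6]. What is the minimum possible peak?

9

Job 4@1: w1:12  w2:12  w3:12  w4:4  w5:4  w6:4  w7:4  w8:0 → peak 12
Job 4@2: w1:7  w2:12  w3:12  w4:9  w5:4  w6:4  w7:4  w8:0 → peak 12
Job 4@3: w1:7  w2:7  w3:12  w4:9  w5:9  w6:4  w7:4  w8:0 → peak 12
Job 4@4: w1:7  w2:7  w3:7  w4:9  w5:9  w6:9  w7:4  w8:0 → peak 9
Job 4@5: w1:7  w2:7  w3:7  w4:4  w5:9  w6:9  w7:9  w8:0 → peak 9
Job 4@6: w1:7  w2:7  w3:7  w4:4  w5:4  w6:9  w7:9  w8:5 → peak 9
Best is Job 4@4, peak 9.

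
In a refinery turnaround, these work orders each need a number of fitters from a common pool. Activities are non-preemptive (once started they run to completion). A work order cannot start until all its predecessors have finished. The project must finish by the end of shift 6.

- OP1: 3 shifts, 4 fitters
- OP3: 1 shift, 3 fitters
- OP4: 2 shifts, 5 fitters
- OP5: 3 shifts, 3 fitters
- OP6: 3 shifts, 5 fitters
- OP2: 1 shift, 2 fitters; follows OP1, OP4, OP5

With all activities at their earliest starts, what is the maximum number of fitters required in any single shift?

Early-start schedule: OP1@1, OP3@1, OP4@1, OP5@1, OP6@1, OP2@4.
Load per shift: shift 1: 20, shift 2: 17, shift 3: 12, shift 4: 2, shift 5: 0, shift 6: 0.
Peak is 20.

20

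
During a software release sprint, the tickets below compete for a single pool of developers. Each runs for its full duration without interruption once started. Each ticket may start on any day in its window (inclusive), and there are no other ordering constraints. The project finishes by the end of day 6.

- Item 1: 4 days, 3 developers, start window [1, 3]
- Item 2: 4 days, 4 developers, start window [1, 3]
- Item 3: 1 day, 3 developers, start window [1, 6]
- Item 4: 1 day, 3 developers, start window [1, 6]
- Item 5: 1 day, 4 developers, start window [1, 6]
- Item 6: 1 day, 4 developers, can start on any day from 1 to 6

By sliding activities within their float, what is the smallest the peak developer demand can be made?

7

Early-start (Item 1@1, Item 2@1, Item 3@1, Item 4@1, Item 5@1, Item 6@1) gives peak 21: d1:21  d2:7  d3:7  d4:7  d5:0  d6:0.
Shift Item 3→5, Item 4→6, Item 5→5, Item 6→6.
Schedule Item 1@1, Item 2@1, Item 3@5, Item 4@6, Item 5@5, Item 6@6: d1:7  d2:7  d3:7  d4:7  d5:7  d6:7 — peak 7.
Total developer-days = 42 over 6 days ⇒ peak ≥ ⌈42/6⌉ = 7, so 7 is optimal.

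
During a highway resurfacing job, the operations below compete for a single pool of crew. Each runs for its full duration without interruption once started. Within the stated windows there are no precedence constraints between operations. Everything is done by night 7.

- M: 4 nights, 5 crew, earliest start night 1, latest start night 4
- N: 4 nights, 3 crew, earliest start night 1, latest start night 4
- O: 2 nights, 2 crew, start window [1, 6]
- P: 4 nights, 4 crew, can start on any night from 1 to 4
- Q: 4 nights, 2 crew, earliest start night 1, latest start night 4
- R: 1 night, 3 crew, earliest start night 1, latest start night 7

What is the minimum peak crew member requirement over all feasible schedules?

14

Early-start (M@1, N@1, O@1, P@1, Q@1, R@1) gives peak 19: n1:19  n2:16  n3:14  n4:14  n5:0  n6:0  n7:0.
Shift Q→3, R→5.
Schedule M@1, N@1, O@1, P@1, Q@3, R@5: n1:14  n2:14  n3:14  n4:14  n5:5  n6:2  n7:0 — peak 14.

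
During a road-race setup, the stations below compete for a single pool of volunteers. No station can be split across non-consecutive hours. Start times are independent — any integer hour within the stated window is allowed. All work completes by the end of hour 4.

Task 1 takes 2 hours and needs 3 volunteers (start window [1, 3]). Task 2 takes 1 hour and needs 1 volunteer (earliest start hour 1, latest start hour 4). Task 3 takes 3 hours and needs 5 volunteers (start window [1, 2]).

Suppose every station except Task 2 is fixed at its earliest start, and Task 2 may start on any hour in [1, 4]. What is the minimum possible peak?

Task 2@1: h1:9  h2:8  h3:5  h4:0 → peak 9
Task 2@2: h1:8  h2:9  h3:5  h4:0 → peak 9
Task 2@3: h1:8  h2:8  h3:6  h4:0 → peak 8
Task 2@4: h1:8  h2:8  h3:5  h4:1 → peak 8
Best is Task 2@3, peak 8.

8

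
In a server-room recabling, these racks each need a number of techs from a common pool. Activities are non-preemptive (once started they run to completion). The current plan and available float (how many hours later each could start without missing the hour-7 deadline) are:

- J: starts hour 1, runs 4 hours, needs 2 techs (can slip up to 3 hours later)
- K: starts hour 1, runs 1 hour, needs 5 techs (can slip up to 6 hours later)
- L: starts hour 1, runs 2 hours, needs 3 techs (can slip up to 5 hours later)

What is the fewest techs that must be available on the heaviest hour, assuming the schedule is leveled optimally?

Early-start (J@1, K@1, L@1) gives peak 10: h1:10  h2:5  h3:2  h4:2  h5:0  h6:0  h7:0.
Shift K→5.
Schedule J@1, K@5, L@1: h1:5  h2:5  h3:2  h4:2  h5:5  h6:0  h7:0 — peak 5.

5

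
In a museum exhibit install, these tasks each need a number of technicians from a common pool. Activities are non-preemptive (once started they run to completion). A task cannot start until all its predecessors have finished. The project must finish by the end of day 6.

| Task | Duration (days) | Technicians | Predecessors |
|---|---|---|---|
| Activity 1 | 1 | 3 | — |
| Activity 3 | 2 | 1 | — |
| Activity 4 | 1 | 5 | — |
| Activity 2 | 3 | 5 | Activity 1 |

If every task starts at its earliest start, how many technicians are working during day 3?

At early start, day 3 has: Activity 2.
Demand: 5 = 5.

5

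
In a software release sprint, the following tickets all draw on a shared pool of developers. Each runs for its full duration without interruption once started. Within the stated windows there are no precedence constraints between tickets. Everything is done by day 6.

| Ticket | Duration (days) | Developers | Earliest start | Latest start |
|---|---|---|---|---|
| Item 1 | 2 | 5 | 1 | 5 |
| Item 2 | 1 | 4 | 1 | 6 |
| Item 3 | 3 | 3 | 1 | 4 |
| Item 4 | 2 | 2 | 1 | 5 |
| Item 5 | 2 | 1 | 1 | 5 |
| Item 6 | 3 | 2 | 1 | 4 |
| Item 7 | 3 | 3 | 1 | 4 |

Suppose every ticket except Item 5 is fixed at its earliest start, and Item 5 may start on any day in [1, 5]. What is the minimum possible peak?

Item 5@1: d1:20  d2:16  d3:8  d4:0  d5:0  d6:0 → peak 20
Item 5@2: d1:19  d2:16  d3:9  d4:0  d5:0  d6:0 → peak 19
Item 5@3: d1:19  d2:15  d3:9  d4:1  d5:0  d6:0 → peak 19
Item 5@4: d1:19  d2:15  d3:8  d4:1  d5:1  d6:0 → peak 19
Item 5@5: d1:19  d2:15  d3:8  d4:0  d5:1  d6:1 → peak 19
Best is Item 5@2, peak 19.

19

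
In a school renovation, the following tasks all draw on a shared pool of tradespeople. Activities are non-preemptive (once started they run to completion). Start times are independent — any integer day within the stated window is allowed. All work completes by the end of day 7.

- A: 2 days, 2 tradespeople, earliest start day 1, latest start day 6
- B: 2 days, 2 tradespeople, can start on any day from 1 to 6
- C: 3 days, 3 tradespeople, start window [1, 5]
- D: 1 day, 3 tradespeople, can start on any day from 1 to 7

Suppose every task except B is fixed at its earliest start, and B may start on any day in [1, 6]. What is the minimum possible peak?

B@1: d1:10  d2:7  d3:3  d4:0  d5:0  d6:0  d7:0 → peak 10
B@2: d1:8  d2:7  d3:5  d4:0  d5:0  d6:0  d7:0 → peak 8
B@3: d1:8  d2:5  d3:5  d4:2  d5:0  d6:0  d7:0 → peak 8
B@4: d1:8  d2:5  d3:3  d4:2  d5:2  d6:0  d7:0 → peak 8
B@5: d1:8  d2:5  d3:3  d4:0  d5:2  d6:2  d7:0 → peak 8
B@6: d1:8  d2:5  d3:3  d4:0  d5:0  d6:2  d7:2 → peak 8
Best is B@2, peak 8.

8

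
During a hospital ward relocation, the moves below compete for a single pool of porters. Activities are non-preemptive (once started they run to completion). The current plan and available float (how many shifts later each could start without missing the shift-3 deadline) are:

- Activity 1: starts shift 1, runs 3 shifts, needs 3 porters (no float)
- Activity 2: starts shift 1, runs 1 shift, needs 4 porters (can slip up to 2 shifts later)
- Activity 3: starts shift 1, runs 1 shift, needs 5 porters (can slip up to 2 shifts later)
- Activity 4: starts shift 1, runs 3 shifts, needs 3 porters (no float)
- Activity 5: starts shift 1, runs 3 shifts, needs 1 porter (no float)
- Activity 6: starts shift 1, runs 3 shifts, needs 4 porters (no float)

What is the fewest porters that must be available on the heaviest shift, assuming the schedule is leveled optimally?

16

Early-start (Activity 1@1, Activity 2@1, Activity 3@1, Activity 4@1, Activity 5@1, Activity 6@1) gives peak 20: s1:20  s2:11  s3:11.
Shift Activity 3→2.
Schedule Activity 1@1, Activity 2@1, Activity 3@2, Activity 4@1, Activity 5@1, Activity 6@1: s1:15  s2:16  s3:11 — peak 16.
No arrangement of the 9 feasible schedules does better.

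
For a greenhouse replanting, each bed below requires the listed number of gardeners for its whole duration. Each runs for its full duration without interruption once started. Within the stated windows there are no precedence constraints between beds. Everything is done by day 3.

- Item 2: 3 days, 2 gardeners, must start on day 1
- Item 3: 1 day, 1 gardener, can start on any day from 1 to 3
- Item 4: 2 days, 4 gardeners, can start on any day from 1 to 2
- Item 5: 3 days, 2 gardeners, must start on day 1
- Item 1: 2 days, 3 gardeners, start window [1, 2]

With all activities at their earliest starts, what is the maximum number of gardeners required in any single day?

12

Early-start schedule: Item 2@1, Item 3@1, Item 4@1, Item 5@1, Item 1@1.
Load per day: day 1: 12, day 2: 11, day 3: 4.
Peak is 12.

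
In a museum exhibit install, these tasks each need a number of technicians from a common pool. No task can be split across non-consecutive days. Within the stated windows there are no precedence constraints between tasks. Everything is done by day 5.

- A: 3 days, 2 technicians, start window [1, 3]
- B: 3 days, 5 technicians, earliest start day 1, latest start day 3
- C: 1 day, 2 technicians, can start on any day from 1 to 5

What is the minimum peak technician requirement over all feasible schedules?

7

Early-start (A@1, B@1, C@1) gives peak 9: d1:9  d2:7  d3:7  d4:0  d5:0.
Shift C→4.
Schedule A@1, B@1, C@4: d1:7  d2:7  d3:7  d4:2  d5:0 — peak 7.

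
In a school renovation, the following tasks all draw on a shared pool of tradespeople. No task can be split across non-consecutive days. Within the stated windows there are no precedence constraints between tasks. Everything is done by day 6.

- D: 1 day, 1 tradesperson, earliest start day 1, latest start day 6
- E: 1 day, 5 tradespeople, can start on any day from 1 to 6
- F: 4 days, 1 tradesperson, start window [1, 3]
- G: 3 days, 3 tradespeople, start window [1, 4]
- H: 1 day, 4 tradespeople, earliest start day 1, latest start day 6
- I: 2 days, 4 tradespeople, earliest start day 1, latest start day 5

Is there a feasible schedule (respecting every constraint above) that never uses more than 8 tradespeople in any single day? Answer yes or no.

yes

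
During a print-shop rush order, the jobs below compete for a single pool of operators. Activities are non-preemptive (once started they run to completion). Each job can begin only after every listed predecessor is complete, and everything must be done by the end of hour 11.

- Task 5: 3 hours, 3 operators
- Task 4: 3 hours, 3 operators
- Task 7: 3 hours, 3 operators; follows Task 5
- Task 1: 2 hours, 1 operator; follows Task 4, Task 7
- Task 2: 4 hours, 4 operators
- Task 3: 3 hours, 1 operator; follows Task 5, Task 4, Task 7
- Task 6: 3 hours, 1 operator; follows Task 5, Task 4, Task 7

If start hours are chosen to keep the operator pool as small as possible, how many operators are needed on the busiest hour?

Early-start (Task 5@1, Task 4@1, Task 7@4, Task 1@7, Task 2@1, Task 3@7, Task 6@7) gives peak 10: h1:10  h2:10  h3:10  h4:7  h5:3  h6:3  h7:3  h8:3  h9:2  h10:0  h11:0.
Shift Task 2→7, Task 6→9.
Schedule Task 5@1, Task 4@1, Task 7@4, Task 1@7, Task 2@7, Task 3@7, Task 6@9: h1:6  h2:6  h3:6  h4:3  h5:3  h6:3  h7:6  h8:6  h9:6  h10:5  h11:1 — peak 6.

6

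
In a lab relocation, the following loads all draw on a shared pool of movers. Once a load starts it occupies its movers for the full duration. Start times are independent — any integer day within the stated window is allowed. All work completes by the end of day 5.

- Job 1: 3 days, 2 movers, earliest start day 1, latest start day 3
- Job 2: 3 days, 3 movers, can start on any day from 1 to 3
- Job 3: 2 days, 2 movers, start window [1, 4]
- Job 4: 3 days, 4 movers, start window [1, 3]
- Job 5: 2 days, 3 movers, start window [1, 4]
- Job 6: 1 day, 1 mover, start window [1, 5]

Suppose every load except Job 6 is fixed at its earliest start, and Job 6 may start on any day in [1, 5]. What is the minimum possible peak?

14

Job 6@1: d1:15  d2:14  d3:9  d4:0  d5:0 → peak 15
Job 6@2: d1:14  d2:15  d3:9  d4:0  d5:0 → peak 15
Job 6@3: d1:14  d2:14  d3:10  d4:0  d5:0 → peak 14
Job 6@4: d1:14  d2:14  d3:9  d4:1  d5:0 → peak 14
Job 6@5: d1:14  d2:14  d3:9  d4:0  d5:1 → peak 14
Best is Job 6@3, peak 14.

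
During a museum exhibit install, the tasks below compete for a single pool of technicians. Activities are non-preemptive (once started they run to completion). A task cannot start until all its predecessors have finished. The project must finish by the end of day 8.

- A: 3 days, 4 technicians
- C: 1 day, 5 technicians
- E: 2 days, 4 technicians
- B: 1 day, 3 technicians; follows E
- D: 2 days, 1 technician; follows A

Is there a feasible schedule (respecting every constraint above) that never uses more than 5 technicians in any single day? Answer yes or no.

yes

Schedule A@1, C@4, E@5, B@7, D@5: d1:4  d2:4  d3:4  d4:5  d5:5  d6:5  d7:3  d8:0 — peak 5 ≤ 5.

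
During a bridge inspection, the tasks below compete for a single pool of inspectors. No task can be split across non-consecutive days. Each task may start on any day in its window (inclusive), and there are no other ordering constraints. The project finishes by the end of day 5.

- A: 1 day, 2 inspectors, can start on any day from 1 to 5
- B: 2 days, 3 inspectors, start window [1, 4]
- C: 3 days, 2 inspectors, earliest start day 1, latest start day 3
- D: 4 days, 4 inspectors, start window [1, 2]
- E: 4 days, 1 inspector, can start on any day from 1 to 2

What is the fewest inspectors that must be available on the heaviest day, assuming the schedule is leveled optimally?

Early-start (A@1, B@1, C@1, D@1, E@1) gives peak 12: d1:12  d2:10  d3:7  d4:5  d5:0.
Shift C→3, D→2.
Schedule A@1, B@1, C@3, D@2, E@1: d1:6  d2:8  d3:7  d4:7  d5:6 — peak 8.

8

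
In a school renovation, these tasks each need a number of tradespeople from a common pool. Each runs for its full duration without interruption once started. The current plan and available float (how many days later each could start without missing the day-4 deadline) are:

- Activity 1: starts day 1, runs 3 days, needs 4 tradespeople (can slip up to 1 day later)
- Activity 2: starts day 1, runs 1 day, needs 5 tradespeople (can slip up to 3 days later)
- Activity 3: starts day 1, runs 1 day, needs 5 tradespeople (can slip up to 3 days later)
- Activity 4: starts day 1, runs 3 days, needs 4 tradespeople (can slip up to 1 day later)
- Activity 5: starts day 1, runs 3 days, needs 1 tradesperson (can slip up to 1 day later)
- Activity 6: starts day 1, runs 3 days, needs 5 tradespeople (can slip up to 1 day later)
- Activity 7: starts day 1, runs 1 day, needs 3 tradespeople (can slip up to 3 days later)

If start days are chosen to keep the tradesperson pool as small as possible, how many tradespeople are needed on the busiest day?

14

Early-start (Activity 1@1, Activity 2@1, Activity 3@1, Activity 4@1, Activity 5@1, Activity 6@1, Activity 7@1) gives peak 27: d1:27  d2:14  d3:14  d4:0.
Shift Activity 4→2, Activity 5→2, Activity 6→2, Activity 7→4.
Schedule Activity 1@1, Activity 2@1, Activity 3@1, Activity 4@2, Activity 5@2, Activity 6@2, Activity 7@4: d1:14  d2:14  d3:14  d4:13 — peak 14.
Total tradesperson-days = 55 over 4 days ⇒ peak ≥ ⌈55/4⌉ = 14, so 14 is optimal.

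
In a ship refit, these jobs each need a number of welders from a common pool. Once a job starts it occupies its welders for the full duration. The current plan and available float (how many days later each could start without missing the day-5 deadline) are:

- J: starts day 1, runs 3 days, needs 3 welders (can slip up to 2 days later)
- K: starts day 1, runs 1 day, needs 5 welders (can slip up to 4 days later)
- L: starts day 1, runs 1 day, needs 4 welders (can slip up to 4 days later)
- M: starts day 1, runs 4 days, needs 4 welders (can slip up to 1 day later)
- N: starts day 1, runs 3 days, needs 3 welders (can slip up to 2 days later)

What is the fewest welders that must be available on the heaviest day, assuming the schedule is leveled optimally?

Early-start (J@1, K@1, L@1, M@1, N@1) gives peak 19: d1:19  d2:10  d3:10  d4:4  d5:0.
Shift L→5, M→2, N→2.
Schedule J@1, K@1, L@5, M@2, N@2: d1:8  d2:10  d3:10  d4:7  d5:8 — peak 10.

10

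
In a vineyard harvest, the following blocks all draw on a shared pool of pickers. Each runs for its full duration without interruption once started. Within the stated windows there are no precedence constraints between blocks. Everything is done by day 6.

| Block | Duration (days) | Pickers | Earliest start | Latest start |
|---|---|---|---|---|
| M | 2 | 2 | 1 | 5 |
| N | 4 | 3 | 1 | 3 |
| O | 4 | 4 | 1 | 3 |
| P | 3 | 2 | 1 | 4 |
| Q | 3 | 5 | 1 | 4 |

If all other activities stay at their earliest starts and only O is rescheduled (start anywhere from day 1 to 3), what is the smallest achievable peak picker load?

O@1: d1:16  d2:16  d3:14  d4:7  d5:0  d6:0 → peak 16
O@2: d1:12  d2:16  d3:14  d4:7  d5:4  d6:0 → peak 16
O@3: d1:12  d2:12  d3:14  d4:7  d5:4  d6:4 → peak 14
Best is O@3, peak 14.

14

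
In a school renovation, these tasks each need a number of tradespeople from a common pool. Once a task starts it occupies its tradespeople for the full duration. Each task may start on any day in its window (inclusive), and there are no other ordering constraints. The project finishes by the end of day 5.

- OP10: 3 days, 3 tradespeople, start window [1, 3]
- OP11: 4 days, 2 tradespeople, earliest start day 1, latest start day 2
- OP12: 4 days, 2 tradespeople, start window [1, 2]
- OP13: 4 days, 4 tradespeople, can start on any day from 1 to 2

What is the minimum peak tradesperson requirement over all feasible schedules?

Schedule OP10@1, OP11@1, OP12@1, OP13@1: d1:11  d2:11  d3:11  d4:8  d5:0 — peak 11.
No arrangement of the 24 feasible schedules does better.

11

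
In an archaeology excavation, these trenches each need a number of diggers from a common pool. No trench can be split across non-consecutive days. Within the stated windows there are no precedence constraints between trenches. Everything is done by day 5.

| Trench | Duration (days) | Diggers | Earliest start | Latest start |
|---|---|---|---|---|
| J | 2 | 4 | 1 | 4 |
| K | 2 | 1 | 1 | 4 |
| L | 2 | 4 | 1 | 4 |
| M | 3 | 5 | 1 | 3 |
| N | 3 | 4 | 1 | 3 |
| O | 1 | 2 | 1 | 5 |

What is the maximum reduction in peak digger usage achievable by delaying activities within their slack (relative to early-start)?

Early-start peak: d1:20  d2:18  d3:9  d4:0  d5:0 ⇒ 20.
Leveled (J@1, K@1, L@4, M@1, N@3, O@4): d1:10  d2:10  d3:9  d4:10  d5:8 ⇒ 10.
Reduction 20 − 10 = 10.

10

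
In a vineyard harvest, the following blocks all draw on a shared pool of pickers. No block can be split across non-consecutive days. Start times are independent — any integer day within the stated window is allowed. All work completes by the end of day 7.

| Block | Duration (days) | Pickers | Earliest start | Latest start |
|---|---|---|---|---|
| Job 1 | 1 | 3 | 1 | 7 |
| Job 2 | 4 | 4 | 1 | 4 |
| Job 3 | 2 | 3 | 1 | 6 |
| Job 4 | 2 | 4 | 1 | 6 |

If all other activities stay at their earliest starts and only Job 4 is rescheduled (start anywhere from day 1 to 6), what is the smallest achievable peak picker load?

10

Job 4@1: d1:14  d2:11  d3:4  d4:4  d5:0  d6:0  d7:0 → peak 14
Job 4@2: d1:10  d2:11  d3:8  d4:4  d5:0  d6:0  d7:0 → peak 11
Job 4@3: d1:10  d2:7  d3:8  d4:8  d5:0  d6:0  d7:0 → peak 10
Job 4@4: d1:10  d2:7  d3:4  d4:8  d5:4  d6:0  d7:0 → peak 10
Job 4@5: d1:10  d2:7  d3:4  d4:4  d5:4  d6:4  d7:0 → peak 10
Job 4@6: d1:10  d2:7  d3:4  d4:4  d5:0  d6:4  d7:4 → peak 10
Best is Job 4@3, peak 10.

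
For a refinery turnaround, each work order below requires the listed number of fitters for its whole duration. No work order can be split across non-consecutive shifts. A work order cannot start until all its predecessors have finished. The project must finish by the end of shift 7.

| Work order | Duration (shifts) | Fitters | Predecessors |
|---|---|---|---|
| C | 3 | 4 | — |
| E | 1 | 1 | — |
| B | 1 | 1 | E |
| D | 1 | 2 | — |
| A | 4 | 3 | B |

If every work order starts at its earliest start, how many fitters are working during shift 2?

5

At early start, shift 2 has: C, B.
Demand: 4 + 1 = 5.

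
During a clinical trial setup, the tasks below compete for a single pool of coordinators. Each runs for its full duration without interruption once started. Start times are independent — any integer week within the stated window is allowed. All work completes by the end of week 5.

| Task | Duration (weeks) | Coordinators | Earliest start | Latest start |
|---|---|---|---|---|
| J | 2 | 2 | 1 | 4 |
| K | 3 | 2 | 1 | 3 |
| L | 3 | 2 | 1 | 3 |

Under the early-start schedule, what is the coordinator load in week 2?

At early start, week 2 has: J, K, L.
Demand: 2 + 2 + 2 = 6.

6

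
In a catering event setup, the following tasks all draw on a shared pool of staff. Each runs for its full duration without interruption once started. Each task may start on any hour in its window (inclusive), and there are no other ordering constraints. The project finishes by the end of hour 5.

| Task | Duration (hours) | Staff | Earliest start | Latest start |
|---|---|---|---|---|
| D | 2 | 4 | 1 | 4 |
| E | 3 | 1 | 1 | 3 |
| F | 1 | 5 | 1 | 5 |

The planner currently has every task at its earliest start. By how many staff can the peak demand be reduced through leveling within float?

5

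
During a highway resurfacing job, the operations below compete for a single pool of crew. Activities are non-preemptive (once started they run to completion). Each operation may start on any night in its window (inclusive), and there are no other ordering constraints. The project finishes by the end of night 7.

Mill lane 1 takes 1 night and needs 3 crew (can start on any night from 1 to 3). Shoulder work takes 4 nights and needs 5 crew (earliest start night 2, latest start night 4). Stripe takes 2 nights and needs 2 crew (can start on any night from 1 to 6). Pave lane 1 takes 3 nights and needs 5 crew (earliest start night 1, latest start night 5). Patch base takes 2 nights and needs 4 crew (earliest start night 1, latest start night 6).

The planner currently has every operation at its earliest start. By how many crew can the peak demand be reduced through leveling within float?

7

Early-start peak: n1:14  n2:16  n3:10  n4:5  n5:5  n6:0  n7:0 ⇒ 16.
Leveled (Mill lane 1@1, Shoulder work@4, Stripe@2, Pave lane 1@1, Patch base@4): n1:8  n2:7  n3:7  n4:9  n5:9  n6:5  n7:5 ⇒ 9.
Reduction 16 − 9 = 7.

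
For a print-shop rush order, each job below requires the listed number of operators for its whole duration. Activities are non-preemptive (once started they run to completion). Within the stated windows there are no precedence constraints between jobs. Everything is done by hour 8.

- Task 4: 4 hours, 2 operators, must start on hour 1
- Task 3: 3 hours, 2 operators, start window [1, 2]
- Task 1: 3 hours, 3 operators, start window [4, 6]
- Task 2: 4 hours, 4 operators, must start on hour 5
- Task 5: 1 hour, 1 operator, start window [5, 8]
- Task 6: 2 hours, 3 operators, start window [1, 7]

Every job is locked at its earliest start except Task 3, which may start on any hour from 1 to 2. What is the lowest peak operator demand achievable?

Task 3@1: h1:7  h2:7  h3:4  h4:5  h5:8  h6:7  h7:4  h8:4 → peak 8
Task 3@2: h1:5  h2:7  h3:4  h4:7  h5:8  h6:7  h7:4  h8:4 → peak 8
Best is Task 3@1, peak 8.

8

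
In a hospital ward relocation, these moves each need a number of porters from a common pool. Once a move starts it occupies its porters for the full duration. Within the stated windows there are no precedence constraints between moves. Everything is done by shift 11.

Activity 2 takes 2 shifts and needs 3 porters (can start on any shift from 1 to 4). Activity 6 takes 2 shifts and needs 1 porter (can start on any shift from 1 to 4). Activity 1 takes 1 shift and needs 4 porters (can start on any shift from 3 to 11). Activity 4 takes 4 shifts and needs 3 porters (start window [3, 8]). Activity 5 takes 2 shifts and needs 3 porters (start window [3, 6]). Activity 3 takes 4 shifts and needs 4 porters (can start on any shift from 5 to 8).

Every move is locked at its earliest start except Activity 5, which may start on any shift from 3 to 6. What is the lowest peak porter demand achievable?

10

Activity 5@3: s1:4  s2:4  s3:10  s4:6  s5:7  s6:7  s7:4  s8:4  s9:0  s10:0  s11:0 → peak 10
Activity 5@4: s1:4  s2:4  s3:7  s4:6  s5:10  s6:7  s7:4  s8:4  s9:0  s10:0  s11:0 → peak 10
Activity 5@5: s1:4  s2:4  s3:7  s4:3  s5:10  s6:10  s7:4  s8:4  s9:0  s10:0  s11:0 → peak 10
Activity 5@6: s1:4  s2:4  s3:7  s4:3  s5:7  s6:10  s7:7  s8:4  s9:0  s10:0  s11:0 → peak 10
Best is Activity 5@3, peak 10.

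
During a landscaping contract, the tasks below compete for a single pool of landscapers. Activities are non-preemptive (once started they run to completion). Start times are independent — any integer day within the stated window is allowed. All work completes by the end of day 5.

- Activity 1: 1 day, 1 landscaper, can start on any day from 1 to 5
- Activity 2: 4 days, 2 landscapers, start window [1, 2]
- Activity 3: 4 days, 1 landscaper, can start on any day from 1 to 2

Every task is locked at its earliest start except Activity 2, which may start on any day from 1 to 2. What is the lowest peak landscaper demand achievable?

Activity 2@1: d1:4  d2:3  d3:3  d4:3  d5:0 → peak 4
Activity 2@2: d1:2  d2:3  d3:3  d4:3  d5:2 → peak 3
Best is Activity 2@2, peak 3.

3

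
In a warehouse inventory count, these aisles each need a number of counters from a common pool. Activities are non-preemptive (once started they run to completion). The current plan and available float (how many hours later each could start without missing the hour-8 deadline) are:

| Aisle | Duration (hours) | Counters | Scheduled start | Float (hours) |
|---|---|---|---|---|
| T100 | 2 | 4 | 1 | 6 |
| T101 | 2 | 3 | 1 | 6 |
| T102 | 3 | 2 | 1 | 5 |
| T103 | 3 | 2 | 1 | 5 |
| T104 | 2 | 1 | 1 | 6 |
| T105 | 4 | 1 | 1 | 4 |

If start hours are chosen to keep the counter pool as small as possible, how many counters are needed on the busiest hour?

5

Early-start (T100@1, T101@1, T102@1, T103@1, T104@1, T105@1) gives peak 13: h1:13  h2:13  h3:5  h4:1  h5:0  h6:0  h7:0  h8:0.
Shift T101→3, T102→3, T103→5, T105→5.
Schedule T100@1, T101@3, T102@3, T103@5, T104@1, T105@5: h1:5  h2:5  h3:5  h4:5  h5:5  h6:3  h7:3  h8:1 — peak 5.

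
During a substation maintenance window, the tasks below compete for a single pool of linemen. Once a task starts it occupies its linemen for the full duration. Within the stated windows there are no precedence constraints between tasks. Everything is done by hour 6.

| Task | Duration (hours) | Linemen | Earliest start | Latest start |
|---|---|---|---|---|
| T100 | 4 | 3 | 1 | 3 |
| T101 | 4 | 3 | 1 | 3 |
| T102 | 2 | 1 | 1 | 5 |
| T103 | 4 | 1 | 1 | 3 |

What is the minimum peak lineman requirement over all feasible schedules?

Early-start (T100@1, T101@1, T102@1, T103@1) gives peak 8: h1:8  h2:8  h3:7  h4:7  h5:0  h6:0.
Shift T103→3.
Schedule T100@1, T101@1, T102@1, T103@3: h1:7  h2:7  h3:7  h4:7  h5:1  h6:1 — peak 7.

7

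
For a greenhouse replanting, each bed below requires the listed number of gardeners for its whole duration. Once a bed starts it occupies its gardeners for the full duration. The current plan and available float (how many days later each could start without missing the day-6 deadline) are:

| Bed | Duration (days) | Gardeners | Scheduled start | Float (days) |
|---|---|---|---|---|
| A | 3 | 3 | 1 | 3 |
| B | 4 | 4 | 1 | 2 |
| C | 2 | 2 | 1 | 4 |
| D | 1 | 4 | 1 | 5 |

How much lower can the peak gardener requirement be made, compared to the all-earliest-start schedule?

Early-start peak: d1:13  d2:9  d3:7  d4:4  d5:0  d6:0 ⇒ 13.
Leveled (A@1, B@1, C@4, D@5): d1:7  d2:7  d3:7  d4:6  d5:6  d6:0 ⇒ 7.
Reduction 13 − 7 = 6.

6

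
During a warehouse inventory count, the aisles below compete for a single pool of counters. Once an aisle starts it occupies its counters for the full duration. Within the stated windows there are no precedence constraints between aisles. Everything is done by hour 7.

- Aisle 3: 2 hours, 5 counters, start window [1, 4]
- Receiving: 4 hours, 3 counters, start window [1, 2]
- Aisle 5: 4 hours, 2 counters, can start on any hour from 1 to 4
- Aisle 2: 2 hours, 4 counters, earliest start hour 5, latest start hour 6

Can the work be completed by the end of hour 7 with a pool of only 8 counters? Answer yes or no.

Schedule Aisle 3@1, Receiving@1, Aisle 5@3, Aisle 2@5: h1:8  h2:8  h3:5  h4:5  h5:6  h6:6  h7:0 — peak 8 ≤ 8.

yes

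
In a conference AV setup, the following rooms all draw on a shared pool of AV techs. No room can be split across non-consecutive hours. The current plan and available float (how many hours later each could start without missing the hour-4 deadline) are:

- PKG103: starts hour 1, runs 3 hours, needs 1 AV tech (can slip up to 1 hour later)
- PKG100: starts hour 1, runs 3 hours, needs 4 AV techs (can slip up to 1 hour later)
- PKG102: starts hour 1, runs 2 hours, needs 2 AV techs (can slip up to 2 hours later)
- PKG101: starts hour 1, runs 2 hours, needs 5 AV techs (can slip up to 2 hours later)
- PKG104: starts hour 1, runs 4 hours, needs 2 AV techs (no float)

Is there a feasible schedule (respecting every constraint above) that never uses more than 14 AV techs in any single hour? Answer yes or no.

Schedule PKG103@1, PKG100@1, PKG102@1, PKG101@3, PKG104@1: h1:9  h2:9  h3:12  h4:7 — peak 12 ≤ 14.

yes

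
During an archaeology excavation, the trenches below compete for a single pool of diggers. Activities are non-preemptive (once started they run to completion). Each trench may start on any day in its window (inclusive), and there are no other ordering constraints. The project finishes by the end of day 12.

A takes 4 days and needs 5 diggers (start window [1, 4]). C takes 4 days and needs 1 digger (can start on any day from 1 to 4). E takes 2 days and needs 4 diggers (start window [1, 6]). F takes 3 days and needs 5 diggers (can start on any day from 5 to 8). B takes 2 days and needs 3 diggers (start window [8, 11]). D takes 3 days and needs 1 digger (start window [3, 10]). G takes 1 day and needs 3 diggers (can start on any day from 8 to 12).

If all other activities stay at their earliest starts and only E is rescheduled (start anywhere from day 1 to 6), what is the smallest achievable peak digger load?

9

E@1: d1:10  d2:10  d3:7  d4:7  d5:6  d6:5  d7:5  d8:6  d9:3  d10:0  d11:0  d12:0 → peak 10
E@2: d1:6  d2:10  d3:11  d4:7  d5:6  d6:5  d7:5  d8:6  d9:3  d10:0  d11:0  d12:0 → peak 11
E@3: d1:6  d2:6  d3:11  d4:11  d5:6  d6:5  d7:5  d8:6  d9:3  d10:0  d11:0  d12:0 → peak 11
E@4: d1:6  d2:6  d3:7  d4:11  d5:10  d6:5  d7:5  d8:6  d9:3  d10:0  d11:0  d12:0 → peak 11
E@5: d1:6  d2:6  d3:7  d4:7  d5:10  d6:9  d7:5  d8:6  d9:3  d10:0  d11:0  d12:0 → peak 10
E@6: d1:6  d2:6  d3:7  d4:7  d5:6  d6:9  d7:9  d8:6  d9:3  d10:0  d11:0  d12:0 → peak 9
Best is E@6, peak 9.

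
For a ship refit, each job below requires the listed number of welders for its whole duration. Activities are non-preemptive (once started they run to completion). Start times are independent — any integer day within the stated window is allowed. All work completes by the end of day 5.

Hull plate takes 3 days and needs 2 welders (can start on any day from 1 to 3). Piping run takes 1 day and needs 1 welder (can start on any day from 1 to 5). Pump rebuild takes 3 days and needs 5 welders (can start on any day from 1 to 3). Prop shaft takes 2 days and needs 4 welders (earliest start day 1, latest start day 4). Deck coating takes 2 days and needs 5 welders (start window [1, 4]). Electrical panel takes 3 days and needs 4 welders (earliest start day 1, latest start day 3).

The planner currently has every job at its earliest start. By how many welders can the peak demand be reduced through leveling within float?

Early-start peak: d1:21  d2:20  d3:11  d4:0  d5:0 ⇒ 21.
Leveled (Hull plate@1, Piping run@1, Pump rebuild@3, Prop shaft@1, Deck coating@4, Electrical panel@1): d1:11  d2:10  d3:11  d4:10  d5:10 ⇒ 11.
Reduction 21 − 11 = 10.

10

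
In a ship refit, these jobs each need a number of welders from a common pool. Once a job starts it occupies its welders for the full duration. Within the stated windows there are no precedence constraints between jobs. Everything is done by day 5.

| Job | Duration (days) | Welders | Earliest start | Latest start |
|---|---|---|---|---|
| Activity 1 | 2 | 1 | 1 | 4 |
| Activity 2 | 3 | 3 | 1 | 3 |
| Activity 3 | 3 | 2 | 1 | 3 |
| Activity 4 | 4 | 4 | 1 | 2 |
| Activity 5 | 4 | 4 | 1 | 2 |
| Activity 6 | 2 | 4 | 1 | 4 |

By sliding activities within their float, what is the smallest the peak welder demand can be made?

Early-start (Activity 1@1, Activity 2@1, Activity 3@1, Activity 4@1, Activity 5@1, Activity 6@1) gives peak 18: d1:18  d2:18  d3:13  d4:8  d5:0.
Shift Activity 2→3, Activity 3→3.
Schedule Activity 1@1, Activity 2@3, Activity 3@3, Activity 4@1, Activity 5@1, Activity 6@1: d1:13  d2:13  d3:13  d4:13  d5:5 — peak 13.

13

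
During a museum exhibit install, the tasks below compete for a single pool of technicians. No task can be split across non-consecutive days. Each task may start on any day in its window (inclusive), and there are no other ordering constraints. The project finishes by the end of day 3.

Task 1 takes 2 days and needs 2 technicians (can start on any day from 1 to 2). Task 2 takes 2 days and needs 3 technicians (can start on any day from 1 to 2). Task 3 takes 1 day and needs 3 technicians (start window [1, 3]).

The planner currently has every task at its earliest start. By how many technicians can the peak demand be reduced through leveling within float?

3

Early-start peak: d1:8  d2:5  d3:0 ⇒ 8.
Leveled (Task 1@1, Task 2@1, Task 3@3): d1:5  d2:5  d3:3 ⇒ 5.
Reduction 8 − 5 = 3.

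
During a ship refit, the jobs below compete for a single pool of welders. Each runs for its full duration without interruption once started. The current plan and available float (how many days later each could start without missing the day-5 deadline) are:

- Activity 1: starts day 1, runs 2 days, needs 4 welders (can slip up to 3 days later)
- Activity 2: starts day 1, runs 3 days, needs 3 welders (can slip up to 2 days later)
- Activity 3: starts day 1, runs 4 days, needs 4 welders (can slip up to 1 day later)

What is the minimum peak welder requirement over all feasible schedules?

8

Early-start (Activity 1@1, Activity 2@1, Activity 3@1) gives peak 11: d1:11  d2:11  d3:7  d4:4  d5:0.
Shift Activity 2→3.
Schedule Activity 1@1, Activity 2@3, Activity 3@1: d1:8  d2:8  d3:7  d4:7  d5:3 — peak 8.
No arrangement of the 24 feasible schedules does better.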